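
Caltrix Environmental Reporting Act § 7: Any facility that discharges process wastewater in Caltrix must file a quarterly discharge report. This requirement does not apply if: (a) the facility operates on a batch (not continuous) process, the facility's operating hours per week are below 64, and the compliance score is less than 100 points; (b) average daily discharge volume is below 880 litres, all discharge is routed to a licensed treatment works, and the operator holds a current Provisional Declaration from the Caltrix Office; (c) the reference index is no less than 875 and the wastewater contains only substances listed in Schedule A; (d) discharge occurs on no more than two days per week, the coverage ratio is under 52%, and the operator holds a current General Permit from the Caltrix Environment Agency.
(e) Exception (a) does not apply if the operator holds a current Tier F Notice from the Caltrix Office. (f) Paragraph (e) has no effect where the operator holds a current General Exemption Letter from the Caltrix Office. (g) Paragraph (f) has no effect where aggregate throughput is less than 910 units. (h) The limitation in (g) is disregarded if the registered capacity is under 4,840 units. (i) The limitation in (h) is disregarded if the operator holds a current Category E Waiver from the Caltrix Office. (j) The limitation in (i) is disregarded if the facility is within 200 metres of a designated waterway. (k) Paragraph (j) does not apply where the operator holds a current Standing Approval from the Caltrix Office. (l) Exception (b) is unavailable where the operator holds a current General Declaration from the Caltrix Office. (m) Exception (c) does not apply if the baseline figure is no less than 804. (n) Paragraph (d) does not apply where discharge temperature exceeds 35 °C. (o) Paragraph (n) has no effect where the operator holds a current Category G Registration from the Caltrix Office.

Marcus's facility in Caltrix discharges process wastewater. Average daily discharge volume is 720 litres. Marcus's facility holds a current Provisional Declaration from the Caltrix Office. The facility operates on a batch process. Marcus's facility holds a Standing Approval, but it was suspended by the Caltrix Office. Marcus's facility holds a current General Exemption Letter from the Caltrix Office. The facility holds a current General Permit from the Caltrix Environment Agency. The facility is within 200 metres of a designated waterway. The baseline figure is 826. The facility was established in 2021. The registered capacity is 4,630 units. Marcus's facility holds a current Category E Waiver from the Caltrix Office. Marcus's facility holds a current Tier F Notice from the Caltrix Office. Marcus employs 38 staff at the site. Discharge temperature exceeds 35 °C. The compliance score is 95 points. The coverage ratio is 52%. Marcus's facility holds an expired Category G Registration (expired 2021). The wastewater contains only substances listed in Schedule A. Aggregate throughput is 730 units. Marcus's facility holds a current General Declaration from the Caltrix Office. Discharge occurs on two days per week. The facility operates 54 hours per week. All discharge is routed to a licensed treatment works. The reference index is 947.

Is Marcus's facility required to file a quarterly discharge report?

Exception (a): the facility operates on a batch process; the facility's operating hours per week are 54, below the 64 limit; the compliance score is 95 points, less than the 100 points limit — every condition holds. Applying paragraphs (e)–(k): (e) would limit (a) — a current Tier F Notice is held — but (f) sets (e) aside: (f) operates against (e): a current General Exemption Letter is held. (g) applies (aggregate throughput is 730 units, less than the 910 units limit), but is itself disapplied by (h): (h) applies — the registered capacity is 4,630 units, under the 4,840 units limit. (i) applies (a current Category E Waiver is held), but yields to (j): (j) operates — the facility is within 200 m of a designated waterway. (k) is not triggered (the Standing Approval is not current), so (j) stands. So (a) applies.
Exception (b) is satisfied on its face — average daily discharge volume is 720 litres, below the 880 litres limit; discharge is routed to a licensed treatment works; a current Provisional Declaration is held. However, paragraph (l) must be considered: (l) operates against (b): a current General Declaration is held. Exception (b) does not apply.
Exception (c): the reference index is 947, meeting the 875 threshold; the wastewater is Schedule-A-only — every condition holds. Turning to paragraph (m): (m) operates against (c): the baseline figure is 826, meeting the 804 threshold. Exception (c) does not apply.
Exception (d) fails — the coverage ratio is 52%, not under 52%.

No — exception (a) applies; Marcus's facility is not required to file a quarterly discharge report.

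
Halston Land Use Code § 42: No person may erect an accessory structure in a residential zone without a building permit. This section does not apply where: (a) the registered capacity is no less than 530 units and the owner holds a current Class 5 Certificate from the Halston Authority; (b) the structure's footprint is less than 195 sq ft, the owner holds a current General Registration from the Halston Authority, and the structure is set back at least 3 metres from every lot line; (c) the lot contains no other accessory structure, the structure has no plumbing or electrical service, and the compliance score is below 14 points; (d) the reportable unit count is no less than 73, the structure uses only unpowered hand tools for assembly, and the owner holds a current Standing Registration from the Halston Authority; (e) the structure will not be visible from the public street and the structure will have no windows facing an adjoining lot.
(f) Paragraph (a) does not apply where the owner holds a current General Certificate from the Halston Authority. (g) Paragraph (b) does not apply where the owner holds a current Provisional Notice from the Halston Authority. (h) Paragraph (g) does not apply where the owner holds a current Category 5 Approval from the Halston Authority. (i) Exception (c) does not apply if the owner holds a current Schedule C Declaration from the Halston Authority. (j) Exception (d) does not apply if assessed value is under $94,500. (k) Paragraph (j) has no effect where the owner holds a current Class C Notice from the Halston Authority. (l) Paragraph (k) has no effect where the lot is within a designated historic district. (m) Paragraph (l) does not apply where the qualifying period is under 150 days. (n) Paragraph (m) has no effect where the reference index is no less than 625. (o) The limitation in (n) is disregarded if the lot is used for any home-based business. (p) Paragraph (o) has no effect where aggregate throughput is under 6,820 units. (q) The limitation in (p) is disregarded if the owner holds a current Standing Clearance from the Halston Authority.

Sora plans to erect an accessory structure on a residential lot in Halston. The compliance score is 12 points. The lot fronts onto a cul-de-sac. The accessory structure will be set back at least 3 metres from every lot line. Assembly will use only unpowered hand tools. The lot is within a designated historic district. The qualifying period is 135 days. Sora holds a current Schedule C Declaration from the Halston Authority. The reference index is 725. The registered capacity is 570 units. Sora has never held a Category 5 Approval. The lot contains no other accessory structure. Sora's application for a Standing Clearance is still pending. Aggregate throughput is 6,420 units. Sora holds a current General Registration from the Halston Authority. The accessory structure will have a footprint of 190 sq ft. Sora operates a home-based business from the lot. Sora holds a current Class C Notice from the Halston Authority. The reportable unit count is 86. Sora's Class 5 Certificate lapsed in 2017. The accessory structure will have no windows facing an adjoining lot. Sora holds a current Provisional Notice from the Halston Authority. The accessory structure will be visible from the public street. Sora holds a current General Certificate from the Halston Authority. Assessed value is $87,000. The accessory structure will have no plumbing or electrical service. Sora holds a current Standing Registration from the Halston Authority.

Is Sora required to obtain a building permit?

Exception (a) fails — there is no Class 5 Certificate in force.
All of (b)'s requirements are met (the structure's footprint is 190 sq ft, less than the 195 sq ft limit; a current General Registration is held; the setback is at least 3 m on every side). But applying paragraphs (g)–(h): (g) operates — a current Provisional Notice is held. (h), which would lift (g), does not operate here — there is no Category 5 Approval in force. So (b) is unavailable.
All of (c)'s requirements are met (the lot has no other accessory structure; there is no plumbing or electrical service; the compliance score is 12 points, below the 14 points limit). However, paragraph (i) must be considered: (i) operates against (c): a current Schedule C Declaration is held. Exception (c) does not apply.
Exception (d) is satisfied on its face — the reportable unit count is 86, meeting the 73 threshold; assembly uses only hand tools; a current Standing Registration is held. Turning to paragraphs (j)–(q): (j) applies — assessed value is $87,000, under the $94,500 limit. (k) would limit (j) — a current Class C Notice is held — but (l) sets (k) aside: (l) is engaged — the lot is in a historic district. (m) operates (the qualifying period is 135 days, under the 150 days limit), but is overridden by (n): (n) operates — the reference index is 725, meeting the 625 threshold. (o) would limit (n) — a home-based business operates on the lot — but (p) sets (o) aside: (p) operates against (o): aggregate throughput is 6,420 units, under the 6,820 units limit. (q), which would lift (p), does not operate here — there is no Standing Clearance in force. Exception (d) does not apply.
Exception (e) does not apply: the structure will be visible from the street.
No exception displaces § 42.

Yes — Sora must obtain a building permit.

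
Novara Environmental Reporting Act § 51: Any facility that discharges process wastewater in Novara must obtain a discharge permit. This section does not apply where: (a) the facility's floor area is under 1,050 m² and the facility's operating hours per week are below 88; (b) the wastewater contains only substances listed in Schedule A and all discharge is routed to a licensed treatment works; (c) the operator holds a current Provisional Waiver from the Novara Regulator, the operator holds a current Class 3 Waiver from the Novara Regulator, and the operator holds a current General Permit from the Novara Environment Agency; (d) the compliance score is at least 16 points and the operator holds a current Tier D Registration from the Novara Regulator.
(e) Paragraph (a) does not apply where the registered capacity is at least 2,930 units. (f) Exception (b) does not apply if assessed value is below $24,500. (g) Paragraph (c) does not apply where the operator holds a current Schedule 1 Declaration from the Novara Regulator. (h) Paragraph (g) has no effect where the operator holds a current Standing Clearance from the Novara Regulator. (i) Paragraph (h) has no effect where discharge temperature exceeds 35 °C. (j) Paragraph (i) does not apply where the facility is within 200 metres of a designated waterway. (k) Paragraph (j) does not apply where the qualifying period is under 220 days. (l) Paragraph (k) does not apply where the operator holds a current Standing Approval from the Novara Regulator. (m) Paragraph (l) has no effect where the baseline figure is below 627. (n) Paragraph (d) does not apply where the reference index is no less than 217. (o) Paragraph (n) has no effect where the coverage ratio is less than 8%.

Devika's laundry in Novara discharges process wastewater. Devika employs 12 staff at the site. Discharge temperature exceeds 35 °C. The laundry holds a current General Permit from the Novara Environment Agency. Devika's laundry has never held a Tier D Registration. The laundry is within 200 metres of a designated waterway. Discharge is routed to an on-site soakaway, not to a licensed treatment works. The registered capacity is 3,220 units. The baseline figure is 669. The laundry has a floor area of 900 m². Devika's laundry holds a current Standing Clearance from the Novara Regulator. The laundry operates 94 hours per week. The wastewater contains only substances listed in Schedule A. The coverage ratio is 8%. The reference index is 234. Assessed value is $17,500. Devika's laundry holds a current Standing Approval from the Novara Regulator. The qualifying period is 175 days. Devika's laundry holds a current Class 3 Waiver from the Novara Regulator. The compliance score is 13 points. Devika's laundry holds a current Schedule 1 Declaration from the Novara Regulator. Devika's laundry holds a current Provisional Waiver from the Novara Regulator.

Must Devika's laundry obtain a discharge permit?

Exception (a) fails — the facility's operating hours per week are 94, not below 88.
Exception (b) requires that all discharge is routed to a licensed treatment works; but discharge is not routed to a licensed treatment works, so (b) is unavailable.
Exception (c) is satisfied on its face — a current Provisional Waiver is held; a current Class 3 Waiver is held; a current General Permit is held. As to paragraphs (g)–(m): (g) operates (a current Schedule 1 Declaration is held), but is itself disapplied by (h): (h) is engaged — a current Standing Clearance is held. (i) operates (discharge temperature exceeds 35 °C), but yields to (j): (j) operates against (i): the laundry is within 200 m of a designated waterway. (k) is triggered (the qualifying period is 175 days, under the 220 days limit), but is set aside by (l): (l) applies — a current Standing Approval is held. (m), which would lift (l), does not operate here — the baseline figure is 669, not below 627. So (c) applies.
Exception (d) requires that the compliance score is at least 16 points; but the compliance score is 13 points, short of 16 points, so (d) is unavailable.

No — exception (c) applies; Devika's laundry is not required to obtain a discharge permit.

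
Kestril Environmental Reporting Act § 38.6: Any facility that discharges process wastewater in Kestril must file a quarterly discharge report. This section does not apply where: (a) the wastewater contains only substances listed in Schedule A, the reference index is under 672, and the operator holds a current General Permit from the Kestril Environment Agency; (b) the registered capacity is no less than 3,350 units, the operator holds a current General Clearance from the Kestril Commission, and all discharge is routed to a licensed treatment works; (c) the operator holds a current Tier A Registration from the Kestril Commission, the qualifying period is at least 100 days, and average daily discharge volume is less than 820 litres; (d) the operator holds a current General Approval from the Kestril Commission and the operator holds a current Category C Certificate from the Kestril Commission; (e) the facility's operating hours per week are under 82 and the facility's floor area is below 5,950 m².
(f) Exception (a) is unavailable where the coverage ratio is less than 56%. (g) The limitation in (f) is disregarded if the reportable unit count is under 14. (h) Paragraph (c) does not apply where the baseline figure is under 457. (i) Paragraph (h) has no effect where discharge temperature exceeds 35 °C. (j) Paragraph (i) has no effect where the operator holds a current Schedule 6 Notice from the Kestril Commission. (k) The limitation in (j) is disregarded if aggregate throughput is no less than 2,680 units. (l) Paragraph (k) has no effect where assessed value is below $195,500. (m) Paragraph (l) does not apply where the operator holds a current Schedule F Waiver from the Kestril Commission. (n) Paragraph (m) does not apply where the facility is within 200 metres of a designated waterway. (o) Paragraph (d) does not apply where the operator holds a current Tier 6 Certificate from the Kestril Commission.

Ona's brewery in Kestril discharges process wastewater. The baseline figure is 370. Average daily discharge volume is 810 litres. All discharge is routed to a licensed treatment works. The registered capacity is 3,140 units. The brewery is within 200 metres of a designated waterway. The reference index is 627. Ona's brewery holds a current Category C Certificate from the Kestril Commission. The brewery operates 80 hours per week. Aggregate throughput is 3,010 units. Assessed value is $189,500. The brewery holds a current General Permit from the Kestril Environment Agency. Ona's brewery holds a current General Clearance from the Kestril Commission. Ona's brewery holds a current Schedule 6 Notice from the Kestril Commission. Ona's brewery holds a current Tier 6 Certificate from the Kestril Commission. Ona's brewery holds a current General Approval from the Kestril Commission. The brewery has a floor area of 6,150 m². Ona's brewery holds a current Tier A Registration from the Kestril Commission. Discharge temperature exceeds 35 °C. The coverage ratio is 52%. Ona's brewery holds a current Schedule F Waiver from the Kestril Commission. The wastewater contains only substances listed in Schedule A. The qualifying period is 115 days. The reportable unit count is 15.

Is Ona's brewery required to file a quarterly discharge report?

Exception (a): the wastewater is Schedule-A-only; the reference index is 627, under the 672 limit; a current General Permit is held — every condition holds. But applying paragraphs (f)–(g): (f) operates against (a): the coverage ratio is 52%, less than the 56% limit. (g) does not operate here (the reportable unit count is 15, not under 14), so (f) stands. Exception (a) does not apply.
Exception (b) requires that the registered capacity is no less than 3,350 units; but the registered capacity is 3,140 units, short of 3,350 units, so (b) is unavailable.
Exception (c): a current Tier A Registration is held; the qualifying period is 115 days, meeting the 100 days threshold; average daily discharge volume is 810 litres, less than the 820 litres limit — every condition holds. Turning to paragraphs (h)–(n): (h) is triggered — the baseline figure is 370, under the 457 limit. (i) would limit (h) — discharge temperature exceeds 35 °C — but (j) sets (i) aside: (j) is triggered — a current Schedule 6 Notice is held. (k) operates (aggregate throughput is 3,010 units, meeting the 2,680 units threshold), but is set aside by (l): (l) operates against (k): assessed value is $189,500, below the $195,500 limit. (m) would limit (l) — a current Schedule F Waiver is held — but (n) sets (m) aside: (n) operates against (m): the brewery is within 200 m of a designated waterway. (c) is therefore removed.
Exception (d) is satisfied on its face — a current General Approval is held; a current Category C Certificate is held. But: (o) operates against (d): a current Tier 6 Certificate is held. (d) is therefore removed.
Exception (e) does not apply: the facility's floor area is 6,150 m², not below 5,950 m².
None of the exceptions is available; § 38.6 applies in full.

Yes — Ona's brewery must file a quarterly discharge report.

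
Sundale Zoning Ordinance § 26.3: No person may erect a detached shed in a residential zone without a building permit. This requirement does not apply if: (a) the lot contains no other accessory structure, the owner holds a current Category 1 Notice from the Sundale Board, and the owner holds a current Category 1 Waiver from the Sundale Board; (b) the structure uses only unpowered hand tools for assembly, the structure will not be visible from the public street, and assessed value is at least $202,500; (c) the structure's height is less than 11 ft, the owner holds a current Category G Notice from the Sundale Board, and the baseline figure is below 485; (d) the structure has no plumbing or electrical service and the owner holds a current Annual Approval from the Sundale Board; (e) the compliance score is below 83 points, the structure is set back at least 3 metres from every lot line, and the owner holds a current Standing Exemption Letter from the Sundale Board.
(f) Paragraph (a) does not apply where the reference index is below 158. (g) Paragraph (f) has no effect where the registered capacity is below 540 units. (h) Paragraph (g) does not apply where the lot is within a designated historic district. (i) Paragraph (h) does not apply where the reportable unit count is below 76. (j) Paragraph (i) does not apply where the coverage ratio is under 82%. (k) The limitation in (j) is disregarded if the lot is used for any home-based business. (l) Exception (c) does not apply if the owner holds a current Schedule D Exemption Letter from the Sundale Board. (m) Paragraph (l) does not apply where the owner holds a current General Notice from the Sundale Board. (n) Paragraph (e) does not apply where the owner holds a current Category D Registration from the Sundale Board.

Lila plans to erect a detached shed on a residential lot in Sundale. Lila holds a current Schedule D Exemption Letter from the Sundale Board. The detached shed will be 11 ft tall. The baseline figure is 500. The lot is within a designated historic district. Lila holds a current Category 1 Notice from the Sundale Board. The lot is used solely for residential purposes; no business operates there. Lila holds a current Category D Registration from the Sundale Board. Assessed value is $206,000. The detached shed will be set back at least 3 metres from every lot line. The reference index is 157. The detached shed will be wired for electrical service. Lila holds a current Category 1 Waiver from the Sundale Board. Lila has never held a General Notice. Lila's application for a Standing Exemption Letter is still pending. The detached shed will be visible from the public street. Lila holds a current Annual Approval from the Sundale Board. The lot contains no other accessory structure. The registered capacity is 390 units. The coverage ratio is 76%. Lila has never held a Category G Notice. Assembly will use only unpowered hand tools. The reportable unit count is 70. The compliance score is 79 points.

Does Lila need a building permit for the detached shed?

Exception (a)'s conditions are all satisfied: the lot has no other accessory structure; a current Category 1 Notice is held; a current Category 1 Waiver is held. However, paragraphs (f)–(k) must be considered: (f) is triggered — the reference index is 157, below the 158 limit. (g) would limit (f) — the registered capacity is 390 units, below the 540 units limit — but (h) sets (g) aside: (h) operates — the lot is in a historic district. (i) applies (the reportable unit count is 70, below the 76 limit), but is set aside by (j): (j) operates against (i): the coverage ratio is 76%, under the 82% limit. (k), which would lift (j), is inapplicable — the lot is solely residential. Exception (a) does not apply.
Exception (b) does not apply: the structure will be visible from the street.
Exception (c) does not apply: the structure's height is 11 ft, not less than 11 ft.
Exception (d) fails — electrical service is planned.
Exception (e) requires that the owner holds a current Standing Exemption Letter from the Sundale Board; but there is no Standing Exemption Letter in force, so (e) is unavailable.
No exception is made out. Lila falls within the general rule.

Yes — Lila must obtain a building permit.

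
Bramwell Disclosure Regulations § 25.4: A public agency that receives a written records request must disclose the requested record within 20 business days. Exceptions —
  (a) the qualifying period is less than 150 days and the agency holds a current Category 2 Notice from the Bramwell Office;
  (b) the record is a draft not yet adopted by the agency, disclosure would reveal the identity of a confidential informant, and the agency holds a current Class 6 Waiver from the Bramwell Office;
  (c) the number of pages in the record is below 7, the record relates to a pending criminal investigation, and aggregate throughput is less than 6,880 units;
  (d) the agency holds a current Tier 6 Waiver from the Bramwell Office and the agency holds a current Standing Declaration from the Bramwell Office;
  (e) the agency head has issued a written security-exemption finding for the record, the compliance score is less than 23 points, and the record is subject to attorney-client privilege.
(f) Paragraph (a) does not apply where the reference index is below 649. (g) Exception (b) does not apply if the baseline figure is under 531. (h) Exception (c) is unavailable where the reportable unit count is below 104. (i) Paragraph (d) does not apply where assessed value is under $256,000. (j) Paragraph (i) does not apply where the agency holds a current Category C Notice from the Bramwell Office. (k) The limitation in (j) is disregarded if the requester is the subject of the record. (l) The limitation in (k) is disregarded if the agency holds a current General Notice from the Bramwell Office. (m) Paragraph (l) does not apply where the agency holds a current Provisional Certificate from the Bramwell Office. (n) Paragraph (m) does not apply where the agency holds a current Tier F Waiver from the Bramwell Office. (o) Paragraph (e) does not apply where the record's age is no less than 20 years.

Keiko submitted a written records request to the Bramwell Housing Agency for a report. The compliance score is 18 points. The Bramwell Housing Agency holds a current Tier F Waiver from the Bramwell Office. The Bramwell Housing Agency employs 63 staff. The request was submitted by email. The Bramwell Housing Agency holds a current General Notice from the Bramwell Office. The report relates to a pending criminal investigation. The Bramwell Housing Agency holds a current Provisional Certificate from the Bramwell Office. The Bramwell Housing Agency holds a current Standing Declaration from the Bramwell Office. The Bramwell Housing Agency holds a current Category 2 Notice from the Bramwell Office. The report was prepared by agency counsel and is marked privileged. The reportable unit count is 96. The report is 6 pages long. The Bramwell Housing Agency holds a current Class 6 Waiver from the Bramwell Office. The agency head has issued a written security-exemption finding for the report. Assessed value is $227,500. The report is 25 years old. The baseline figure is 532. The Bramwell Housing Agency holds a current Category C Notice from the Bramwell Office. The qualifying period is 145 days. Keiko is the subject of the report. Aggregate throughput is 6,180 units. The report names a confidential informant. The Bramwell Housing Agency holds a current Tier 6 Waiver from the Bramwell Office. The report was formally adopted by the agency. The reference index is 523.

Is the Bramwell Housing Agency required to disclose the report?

No — exception (d) applies; the Bramwell Housing Agency is not required to disclose the report.

Exception (a)'s conditions are all satisfied: the qualifying period is 145 days, less than the 150 days limit; a current Category 2 Notice is held. Turning to paragraph (f): (f) is engaged — the reference index is 523, below the 649 limit. (a) is therefore removed.
Exception (b) requires that the record is a draft not yet adopted by the agency; but the report has been formally adopted, so (b) is unavailable.
Exception (c)'s conditions are all satisfied: the number of pages in the record is 6, below the 7 limit; the report relates to a pending investigation; aggregate throughput is 6,180 units, less than the 6,880 units limit. But: (h) applies — the reportable unit count is 96, below the 104 limit. (c) is therefore removed.
Exception (d) is satisfied on its face — a current Tier 6 Waiver is held; a current Standing Declaration is held. Considering the limiting provisions: (i) would limit (d) — assessed value is $227,500, under the $256,000 limit — but (j) sets (i) aside: (j) operates against (i): a current Category C Notice is held. (k) is triggered (Keiko is the subject of the report), but yields to (l): (l) operates against (k): a current General Notice is held. (m) would limit (l) — a current Provisional Certificate is held — but (n) sets (m) aside: (n) applies — a current Tier F Waiver is held. So (d) applies.
All of (e)'s requirements are met (a written security-exemption finding has been issued; the compliance score is 18 points, less than the 23 points limit; the report is privileged). However, paragraph (o) must be considered: (o) operates — the record's age is 25 years, meeting the 20 years threshold. So (e) is unavailable.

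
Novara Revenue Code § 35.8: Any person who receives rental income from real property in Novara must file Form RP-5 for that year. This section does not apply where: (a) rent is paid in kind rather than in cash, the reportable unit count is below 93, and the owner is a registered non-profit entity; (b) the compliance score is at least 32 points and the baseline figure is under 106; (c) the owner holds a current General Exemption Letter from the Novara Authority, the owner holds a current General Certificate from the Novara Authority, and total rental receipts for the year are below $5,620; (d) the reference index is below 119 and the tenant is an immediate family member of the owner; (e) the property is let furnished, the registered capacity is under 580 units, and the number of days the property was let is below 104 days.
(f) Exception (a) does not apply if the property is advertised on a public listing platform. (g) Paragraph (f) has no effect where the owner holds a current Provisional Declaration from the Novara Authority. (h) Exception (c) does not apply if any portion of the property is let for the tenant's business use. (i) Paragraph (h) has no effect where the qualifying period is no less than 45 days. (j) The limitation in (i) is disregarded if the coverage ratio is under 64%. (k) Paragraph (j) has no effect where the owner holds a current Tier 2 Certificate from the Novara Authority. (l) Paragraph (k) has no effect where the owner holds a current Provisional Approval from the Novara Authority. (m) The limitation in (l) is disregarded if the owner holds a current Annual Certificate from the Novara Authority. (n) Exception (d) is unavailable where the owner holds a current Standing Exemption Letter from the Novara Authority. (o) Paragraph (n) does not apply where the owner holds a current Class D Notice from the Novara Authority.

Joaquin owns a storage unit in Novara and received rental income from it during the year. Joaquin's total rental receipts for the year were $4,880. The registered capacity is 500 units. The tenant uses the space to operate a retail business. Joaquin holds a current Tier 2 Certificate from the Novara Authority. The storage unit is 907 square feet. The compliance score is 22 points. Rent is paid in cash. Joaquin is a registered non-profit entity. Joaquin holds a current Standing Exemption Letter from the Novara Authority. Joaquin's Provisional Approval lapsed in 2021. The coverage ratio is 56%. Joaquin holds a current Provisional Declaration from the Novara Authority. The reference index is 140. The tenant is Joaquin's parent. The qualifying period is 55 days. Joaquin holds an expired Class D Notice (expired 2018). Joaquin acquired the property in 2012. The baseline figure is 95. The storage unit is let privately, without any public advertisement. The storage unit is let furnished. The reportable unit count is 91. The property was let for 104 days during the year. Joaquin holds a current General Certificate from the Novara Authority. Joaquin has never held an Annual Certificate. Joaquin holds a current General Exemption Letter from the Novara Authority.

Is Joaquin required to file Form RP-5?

Exception (a) requires that rent is paid in kind rather than in cash; but rent is paid in cash, so (a) is unavailable.
Exception (b) requires that the compliance score is at least 32 points; but the compliance score is 22 points, short of 32 points, so (b) is unavailable.
Exception (c) is satisfied on its face — a current General Exemption Letter is held; a current General Certificate is held; total rental receipts for the year are $4,880, below the $5,620 limit. As to paragraphs (h)–(m): (h) operates (the space is let for business use), but is displaced by (i): (i) is triggered — the qualifying period is 55 days, meeting the 45 days threshold. (j) would limit (i) — the coverage ratio is 56%, under the 64% limit — but (k) sets (j) aside: (k) operates against (j): a current Tier 2 Certificate is held. (l) is not triggered (the Provisional Approval is not current), so (k) stands. Exception (c) stands.
Exception (d) fails — the reference index is 140, not below 119.
Exception (e) fails — the number of days the property was let is 104 days, not below 104 days.

No — exception (c) applies; Joaquin is not required to file Form RP-5.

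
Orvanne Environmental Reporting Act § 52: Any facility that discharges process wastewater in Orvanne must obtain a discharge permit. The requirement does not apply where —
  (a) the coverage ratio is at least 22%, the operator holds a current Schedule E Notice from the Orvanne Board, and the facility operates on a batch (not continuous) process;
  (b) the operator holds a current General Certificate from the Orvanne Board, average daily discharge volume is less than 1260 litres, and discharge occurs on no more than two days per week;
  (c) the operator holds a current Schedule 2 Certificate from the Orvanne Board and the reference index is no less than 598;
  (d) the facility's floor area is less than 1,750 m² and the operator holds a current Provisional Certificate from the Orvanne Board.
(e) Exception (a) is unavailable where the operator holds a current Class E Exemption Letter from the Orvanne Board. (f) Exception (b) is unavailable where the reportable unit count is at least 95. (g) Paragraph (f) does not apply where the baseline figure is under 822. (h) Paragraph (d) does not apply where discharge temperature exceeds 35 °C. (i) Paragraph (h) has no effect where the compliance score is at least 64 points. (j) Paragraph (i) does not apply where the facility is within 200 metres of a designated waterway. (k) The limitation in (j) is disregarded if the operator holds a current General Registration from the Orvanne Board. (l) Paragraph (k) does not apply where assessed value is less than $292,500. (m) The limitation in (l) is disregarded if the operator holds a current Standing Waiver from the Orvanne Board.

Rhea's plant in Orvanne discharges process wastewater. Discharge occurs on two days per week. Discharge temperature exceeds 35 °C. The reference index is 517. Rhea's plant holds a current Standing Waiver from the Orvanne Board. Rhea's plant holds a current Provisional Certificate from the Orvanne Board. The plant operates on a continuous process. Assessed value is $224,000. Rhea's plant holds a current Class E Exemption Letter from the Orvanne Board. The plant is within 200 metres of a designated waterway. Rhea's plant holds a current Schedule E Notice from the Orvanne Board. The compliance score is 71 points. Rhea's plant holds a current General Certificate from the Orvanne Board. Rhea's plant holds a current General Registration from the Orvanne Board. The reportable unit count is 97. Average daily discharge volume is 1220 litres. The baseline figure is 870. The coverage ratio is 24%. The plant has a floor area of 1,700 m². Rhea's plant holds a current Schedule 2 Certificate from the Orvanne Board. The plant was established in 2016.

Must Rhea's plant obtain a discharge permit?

No — exception (d) applies; Rhea's plant is not required to obtain a discharge permit.

Exception (a) does not apply: the facility operates on a continuous process.
Exception (b) is satisfied on its face — a current General Certificate is held; average daily discharge volume is 1220 litres, less than the 1260 litres limit; discharge occurs on no more than two days per week. Turning to paragraphs (f)–(g): (f) operates against (b): the reportable unit count is 97, meeting the 95 threshold. (g) is not engaged (the baseline figure is 870, not under 822), so (f) stands. (b) is therefore removed.
Exception (c) requires that the reference index is no less than 598; but the reference index is 517, short of 598, so (c) is unavailable.
Exception (d) is satisfied on its face — the facility's floor area is 1,700 m², less than the 1,750 m² limit; a current Provisional Certificate is held. Applying paragraphs (h)–(m): (h) would limit (d) — discharge temperature exceeds 35 °C — but (i) sets (h) aside: (i) operates against (h): the compliance score is 71 points, meeting the 64 points threshold. (j) operates (the plant is within 200 m of a designated waterway), but is overridden by (k): (k) is engaged — a current General Registration is held. (l) operates (assessed value is $224,000, less than the $292,500 limit), but is overridden by (m): (m) operates against (l): a current Standing Waiver is held. So (d) applies.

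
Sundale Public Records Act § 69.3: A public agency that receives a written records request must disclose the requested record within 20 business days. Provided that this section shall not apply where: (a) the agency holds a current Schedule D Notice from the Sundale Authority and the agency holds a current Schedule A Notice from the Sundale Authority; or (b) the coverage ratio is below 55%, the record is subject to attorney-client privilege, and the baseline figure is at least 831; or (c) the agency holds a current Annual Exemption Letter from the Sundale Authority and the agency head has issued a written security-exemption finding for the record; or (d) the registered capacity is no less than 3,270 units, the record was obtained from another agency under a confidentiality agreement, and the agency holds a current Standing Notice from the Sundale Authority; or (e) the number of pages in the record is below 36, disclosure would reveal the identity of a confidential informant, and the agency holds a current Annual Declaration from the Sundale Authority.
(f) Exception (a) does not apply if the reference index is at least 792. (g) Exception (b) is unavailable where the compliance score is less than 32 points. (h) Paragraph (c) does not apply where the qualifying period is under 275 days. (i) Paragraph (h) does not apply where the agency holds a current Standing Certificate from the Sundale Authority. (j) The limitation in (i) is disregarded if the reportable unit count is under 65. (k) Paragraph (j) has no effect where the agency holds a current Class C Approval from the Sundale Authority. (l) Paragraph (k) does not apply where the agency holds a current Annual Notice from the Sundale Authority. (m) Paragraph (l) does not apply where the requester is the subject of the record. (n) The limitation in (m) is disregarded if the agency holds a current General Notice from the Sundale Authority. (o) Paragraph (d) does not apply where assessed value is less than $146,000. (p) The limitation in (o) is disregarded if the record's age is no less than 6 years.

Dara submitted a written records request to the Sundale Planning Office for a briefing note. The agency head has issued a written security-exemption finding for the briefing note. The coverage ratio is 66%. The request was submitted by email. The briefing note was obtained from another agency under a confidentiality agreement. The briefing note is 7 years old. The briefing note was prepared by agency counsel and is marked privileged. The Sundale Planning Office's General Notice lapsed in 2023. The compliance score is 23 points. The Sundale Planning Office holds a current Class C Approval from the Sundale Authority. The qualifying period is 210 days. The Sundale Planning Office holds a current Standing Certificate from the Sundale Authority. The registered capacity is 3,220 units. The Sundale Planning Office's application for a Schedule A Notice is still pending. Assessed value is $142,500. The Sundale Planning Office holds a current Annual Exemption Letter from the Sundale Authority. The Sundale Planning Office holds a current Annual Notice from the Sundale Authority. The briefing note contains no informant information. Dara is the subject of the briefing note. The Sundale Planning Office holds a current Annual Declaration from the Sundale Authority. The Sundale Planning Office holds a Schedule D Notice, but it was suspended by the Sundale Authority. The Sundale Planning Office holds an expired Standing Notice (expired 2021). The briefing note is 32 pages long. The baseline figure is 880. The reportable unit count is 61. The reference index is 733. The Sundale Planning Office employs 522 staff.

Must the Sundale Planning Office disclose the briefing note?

Exception (a) requires that the agency holds a current Schedule D Notice from the Sundale Authority; but no current Schedule D Notice is held, so (a) is unavailable.
Exception (b) does not apply: the coverage ratio is 66%, not below 55%.
Exception (c) is satisfied on its face — a current Annual Exemption Letter is held; a written security-exemption finding has been issued. Considering the limiting provisions: (h) is engaged (the qualifying period is 210 days, under the 275 days limit), but is set aside by (i): (i) operates against (h): a current Standing Certificate is held. (j) applies (the reportable unit count is 61, under the 65 limit), but is overridden by (k): (k) is engaged — a current Class C Approval is held. (l) applies (a current Annual Notice is held), but yields to (m): (m) operates — Dara is the subject of the briefing note. (n) is inapplicable (the General Notice is not current), so (m) stands. So (c) applies.
Exception (d) does not apply: the registered capacity is 3,220 units, short of 3,270 units.
Exception (e) requires that disclosure would reveal the identity of a confidential informant; but the briefing note contains no informant information, so (e) is unavailable.

No — exception (c) applies; the Sundale Planning Office is not required to disclose the briefing note.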